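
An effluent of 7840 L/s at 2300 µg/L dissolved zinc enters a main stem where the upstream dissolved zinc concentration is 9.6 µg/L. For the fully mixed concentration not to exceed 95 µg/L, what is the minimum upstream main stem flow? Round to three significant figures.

202000 L/s

Set C_mix = 95: (Q·9.600 + 7840·2300) / (Q + 7840) = 95
→ Q = 7840·(2300 − 95)/(95 − 9.600) = 202400 L/s.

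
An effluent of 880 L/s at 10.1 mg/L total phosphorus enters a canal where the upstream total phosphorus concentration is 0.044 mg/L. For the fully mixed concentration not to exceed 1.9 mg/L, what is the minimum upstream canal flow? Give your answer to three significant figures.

3890 L/s

Set C_mix = 1.9: (Q·0.04400 + 880.0·10.10) / (Q + 880.0) = 1.9
→ Q = 880.0·(10.10 − 1.9)/(1.9 − 0.04400) = 3888 L/s.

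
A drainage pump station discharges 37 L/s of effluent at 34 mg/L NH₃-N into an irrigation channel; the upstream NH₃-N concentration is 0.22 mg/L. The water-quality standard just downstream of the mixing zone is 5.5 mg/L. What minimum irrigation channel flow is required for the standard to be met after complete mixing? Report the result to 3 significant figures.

Set C_mix = 5.5: (Q·0.2200 + 37.00·34.00) / (Q + 37.00) = 5.5
→ Q = 37.00·(34.00 − 5.5)/(5.5 − 0.2200) = 199.7 L/s.

200 L/s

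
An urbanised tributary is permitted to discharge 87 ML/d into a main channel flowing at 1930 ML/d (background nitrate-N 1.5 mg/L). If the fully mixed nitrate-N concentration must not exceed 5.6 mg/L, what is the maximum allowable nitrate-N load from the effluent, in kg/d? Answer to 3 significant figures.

Mass balance at the limit: 1930·1.500 + 87.00·Cₑ = 2017·5.6 → Cₑ = 96.55 mg/L.
87.00 ML/d = 1.007 m³/s. Load = 1.007 m³/s × 96.55 g/m³ × 86 400 s/d = 8400 kg/d.

8400 kg/d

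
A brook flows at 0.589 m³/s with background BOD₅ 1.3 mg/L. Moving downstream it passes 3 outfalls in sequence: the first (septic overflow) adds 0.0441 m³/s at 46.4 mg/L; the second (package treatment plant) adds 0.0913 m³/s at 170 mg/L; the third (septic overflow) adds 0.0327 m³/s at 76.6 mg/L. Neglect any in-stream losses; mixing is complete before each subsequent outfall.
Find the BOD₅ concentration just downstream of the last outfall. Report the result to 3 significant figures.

Below outfall 1: Q → 0.6331 m³/s, C = (0.5890·1.300 + 0.04410·46.40)/0.6331 = 4.442 mg/L.
Below outfall 2: Q → 0.7244 m³/s, C = (0.6331·4.442 + 0.09130·170.0)/0.7244 = 25.31 mg/L.
Below outfall 3: Q → 0.7571 m³/s, C = (0.7244·25.31 + 0.03270·76.60)/0.7571 = 27.52 mg/L.

27.5 mg/L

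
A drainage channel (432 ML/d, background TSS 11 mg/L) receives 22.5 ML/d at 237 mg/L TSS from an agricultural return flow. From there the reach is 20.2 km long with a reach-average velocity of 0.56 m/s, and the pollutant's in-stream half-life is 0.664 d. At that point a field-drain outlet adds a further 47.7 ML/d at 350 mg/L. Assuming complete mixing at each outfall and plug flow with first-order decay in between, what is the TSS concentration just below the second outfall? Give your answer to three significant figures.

46.2 mg/L

Mixed concentration C = ΣQC/ΣQ = (432.0·11.00 + 22.50·237.0) / 454.5 = 10080/454.5 = 22.19 mg/L; combined flow 454.5 ML/d.
Travel time t = 20.2·1000 / 0.56 = 36070 s = 10.02 h.
Half-life 0.664 d → k = ln 2 / 0.664 = 1.044 d⁻¹.
Applying C = C₀e^(−kt): 22.19 × 0.6467 = 14.35 mg/L.
At the second outfall, C = (454.5·14.35 + 47.70·350.0) / (454.5 + 47.70) = 46.23 mg/L.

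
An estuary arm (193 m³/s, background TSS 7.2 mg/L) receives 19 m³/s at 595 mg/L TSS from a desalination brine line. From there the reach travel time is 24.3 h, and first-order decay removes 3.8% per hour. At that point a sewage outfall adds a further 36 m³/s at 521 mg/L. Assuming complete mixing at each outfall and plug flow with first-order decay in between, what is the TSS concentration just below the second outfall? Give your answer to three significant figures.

95.6 mg/L

Mixed concentration C = ΣQC/ΣQ = (193.0·7.200 + 19.00·595.0) / 212.0 = 12690/212.0 = 59.88 mg/L; combined flow 212.0 m³/s.
3.8%/h lost → k = −ln(1 − 0.038) = 0.03874 h⁻¹.
After decay, C = 59.88 × e^(−kt) = 59.88 × 0.3901 = 23.36 mg/L.
At the second outfall, C = (212.0·23.36 + 36.00·521.0) / (212.0 + 36.00) = 95.60 mg/L.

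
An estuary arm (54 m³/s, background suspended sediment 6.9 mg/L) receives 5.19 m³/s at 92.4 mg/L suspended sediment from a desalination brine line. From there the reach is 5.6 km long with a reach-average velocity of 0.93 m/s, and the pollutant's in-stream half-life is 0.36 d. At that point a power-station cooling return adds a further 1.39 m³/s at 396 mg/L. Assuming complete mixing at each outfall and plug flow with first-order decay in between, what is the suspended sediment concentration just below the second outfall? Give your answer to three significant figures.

Conservation of mass: C = (54.00·6.900 + 5.190·92.40) / 59.19 = 852.2/59.19 = 14.40 mg/L; combined flow 59.19 m³/s.
Travel time t = 5.6·1000 / 0.93 = 6022 s = 1.673 h.
Half-life 0.36 d → k = ln 2 / 0.36 = 1.925 d⁻¹.
Applying C = C₀e^(−kt): 14.40 × 0.8744 = 12.59 mg/L.
Second outfall: C = (59.19·12.59 + 1.390·396.0)/60.58 = 21.39 mg/L.

21.4 mg/L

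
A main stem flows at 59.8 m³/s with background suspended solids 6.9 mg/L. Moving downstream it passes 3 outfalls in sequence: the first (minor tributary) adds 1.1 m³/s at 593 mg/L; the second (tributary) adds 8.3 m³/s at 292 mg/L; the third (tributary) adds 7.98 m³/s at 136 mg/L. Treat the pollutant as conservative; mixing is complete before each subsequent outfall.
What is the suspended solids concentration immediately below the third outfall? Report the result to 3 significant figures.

59.3 mg/L

After outfall 1: Q = 59.80 + 1.100 = 60.90 m³/s; C = (59.80·6.900 + 1.100·593.0)/60.90 = 17.49 mg/L.
After outfall 2: Q = 60.90 + 8.300 = 69.20 m³/s; C = (60.90·17.49 + 8.300·292.0)/69.20 = 50.41 mg/L.
After outfall 3: Q = 69.20 + 7.980 = 77.18 m³/s; C = (69.20·50.41 + 7.980·136.0)/77.18 = 59.26 mg/L.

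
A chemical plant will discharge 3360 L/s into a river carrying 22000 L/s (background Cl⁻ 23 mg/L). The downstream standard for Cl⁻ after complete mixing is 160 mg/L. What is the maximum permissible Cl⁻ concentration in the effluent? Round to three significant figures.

1060 mg/L

At the limit, (Qr·Cr + Qe·Cₑ)/(Qr + Qe) = 160:
Cₑ = (25360·160 − 22000·23.00) / 3360 = 1057 mg/L.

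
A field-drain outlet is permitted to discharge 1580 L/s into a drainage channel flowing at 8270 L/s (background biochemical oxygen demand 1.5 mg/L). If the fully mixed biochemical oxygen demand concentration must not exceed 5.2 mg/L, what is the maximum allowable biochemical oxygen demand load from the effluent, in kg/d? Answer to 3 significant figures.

3350 kg/d

Mass balance at the limit: 8270·1.500 + 1580·Cₑ = 9850·5.2 → Cₑ = 24.57 mg/L.
1580 L/s = 1.580 m³/s. Load = 1.580 m³/s × 24.57 g/m³ × 86 400 s/d = 3354 kg/d.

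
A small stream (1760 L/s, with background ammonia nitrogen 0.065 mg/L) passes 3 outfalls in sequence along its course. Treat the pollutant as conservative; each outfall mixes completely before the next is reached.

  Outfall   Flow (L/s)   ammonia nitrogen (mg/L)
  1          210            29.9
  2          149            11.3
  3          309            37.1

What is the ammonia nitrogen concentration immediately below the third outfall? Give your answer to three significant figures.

8.05 mg/L

Outfall 1: combined Q = 1970 L/s; C = (1760·0.06500 + 210.0·29.90)/1970 = 3.245 mg/L.
Outfall 2: combined Q = 2119 L/s; C = (1970·3.245 + 149.0·11.30)/2119 = 3.812 mg/L.
Outfall 3: combined Q = 2428 L/s; C = (2119·3.812 + 309.0·37.10)/2428 = 8.048 mg/L.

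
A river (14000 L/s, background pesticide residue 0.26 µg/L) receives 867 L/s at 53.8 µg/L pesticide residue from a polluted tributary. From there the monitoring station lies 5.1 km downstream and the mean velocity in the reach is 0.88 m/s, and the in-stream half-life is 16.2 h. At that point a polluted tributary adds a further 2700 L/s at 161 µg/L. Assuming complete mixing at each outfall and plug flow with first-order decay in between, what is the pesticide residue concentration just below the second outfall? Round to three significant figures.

27.4 µg/L

Mixed concentration C = ΣQC/ΣQ = (14000·0.2600 + 867.0·53.80) / 14870 = 50280/14870 = 3.382 µg/L; combined flow 14870 L/s.
Travel time t = 5.1·1000 / 0.88 = 5795 s = 1.610 h.
Half-life 16.2 h → k = ln 2 / 16.2 = 0.04279 h⁻¹ = 1.027 d⁻¹.
Decay over the reach: 3.382·exp(−kt) = 3.382·0.9334 = 3.157 µg/L.
Second outfall: C = (14870·3.157 + 2700·161.0)/17570 = 27.42 µg/L.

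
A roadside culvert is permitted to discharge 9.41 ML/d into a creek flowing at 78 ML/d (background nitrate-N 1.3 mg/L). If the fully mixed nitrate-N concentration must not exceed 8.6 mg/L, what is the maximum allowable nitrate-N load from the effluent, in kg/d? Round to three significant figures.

Mass balance at the limit: 78.00·1.300 + 9.410·Cₑ = 87.41·8.6 → Cₑ = 69.11 mg/L.
9.410 ML/d = 0.1089 m³/s. Load = 0.1089 m³/s × 69.11 g/m³ × 86 400 s/d = 650.3 kg/d.

650 kg/d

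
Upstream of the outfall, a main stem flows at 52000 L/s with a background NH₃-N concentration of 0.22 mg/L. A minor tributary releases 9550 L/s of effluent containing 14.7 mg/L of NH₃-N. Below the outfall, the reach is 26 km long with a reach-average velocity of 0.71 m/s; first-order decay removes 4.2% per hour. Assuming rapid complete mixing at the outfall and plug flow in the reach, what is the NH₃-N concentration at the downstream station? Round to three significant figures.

1.59 mg/L

After mixing, C = (52000·0.2200 + 9550·14.70) / 61550 = 151800/61550 = 2.467 mg/L.
Travel time t = 26·1000 / 0.71 = 36620 s = 10.17 h.
4.2%/h lost → k = −ln(1 − 0.042) = 0.04291 h⁻¹.
After decay, C = 2.467 × e^(−kt) = 2.467 × 0.6463 = 1.594 mg/L.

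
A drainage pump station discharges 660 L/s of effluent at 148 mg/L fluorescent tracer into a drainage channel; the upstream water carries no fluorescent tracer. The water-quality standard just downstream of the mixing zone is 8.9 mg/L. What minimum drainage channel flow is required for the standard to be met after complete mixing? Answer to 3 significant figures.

Set C_mix = 8.9: (Q·0 + 660.0·148.0) / (Q + 660.0) = 8.9
→ Q = 660.0·(148.0 − 8.9)/(8.9 − 0) = 10320 L/s.

10300 L/s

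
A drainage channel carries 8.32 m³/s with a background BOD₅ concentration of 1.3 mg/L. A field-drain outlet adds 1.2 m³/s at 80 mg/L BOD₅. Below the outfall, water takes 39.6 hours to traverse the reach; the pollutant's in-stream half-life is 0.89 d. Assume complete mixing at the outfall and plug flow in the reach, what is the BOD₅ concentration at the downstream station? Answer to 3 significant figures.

Mixed concentration C = ΣQC/ΣQ = (8.320·1.300 + 1.200·80.00) / 9.520 = 106.8/9.520 = 11.22 mg/L.
Half-life 0.89 d → k = ln 2 / 0.89 = 0.7788 d⁻¹.
Decay over the reach: 11.22·exp(−kt) = 11.22·0.2766 = 3.104 mg/L.

3.10 mg/L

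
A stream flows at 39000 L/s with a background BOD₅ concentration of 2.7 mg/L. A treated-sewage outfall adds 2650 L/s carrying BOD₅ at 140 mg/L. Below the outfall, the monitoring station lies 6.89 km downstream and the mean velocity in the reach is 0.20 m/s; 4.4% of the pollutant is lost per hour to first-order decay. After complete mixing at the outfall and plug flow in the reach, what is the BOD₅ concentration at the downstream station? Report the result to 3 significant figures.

Mixed concentration C = ΣQC/ΣQ = (39000·2.700 + 2650·140.0) / 41650 = 476300/41650 = 11.44 mg/L.
Travel time t = 6.89·1000 / 0.20 = 34450 s = 9.569 h.
4.4%/h lost → k = −ln(1 − 0.044) = 0.04500 h⁻¹.
Applying C = C₀e^(−kt): 11.44 × 0.6501 = 7.435 mg/L.

7.43 mg/L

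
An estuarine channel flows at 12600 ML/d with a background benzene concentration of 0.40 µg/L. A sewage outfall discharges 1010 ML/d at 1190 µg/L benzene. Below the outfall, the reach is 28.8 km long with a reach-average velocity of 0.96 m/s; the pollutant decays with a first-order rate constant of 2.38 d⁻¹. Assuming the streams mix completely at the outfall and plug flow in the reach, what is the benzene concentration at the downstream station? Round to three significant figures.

Mass balance: C = (12600·0.4000 + 1010·1190) / 13610 = 1207000/13610 = 88.68 µg/L.
Travel time t = 28.8·1000 / 0.96 = 30000 s = 8.333 h.
Decay over the reach: 88.68·exp(−kt) = 88.68·0.4376 = 38.81 µg/L.

38.8 µg/L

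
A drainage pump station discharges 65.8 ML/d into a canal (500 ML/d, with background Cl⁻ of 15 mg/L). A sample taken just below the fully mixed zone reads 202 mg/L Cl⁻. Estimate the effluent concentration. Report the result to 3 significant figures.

Mass balance: 500.0·15.00 + 65.80·Cₑ = 565.8·202.0
→ Cₑ = (565.8·202.0 − 500.0·15.00) / 65.80 = 1623 mg/L.

1620 mg/L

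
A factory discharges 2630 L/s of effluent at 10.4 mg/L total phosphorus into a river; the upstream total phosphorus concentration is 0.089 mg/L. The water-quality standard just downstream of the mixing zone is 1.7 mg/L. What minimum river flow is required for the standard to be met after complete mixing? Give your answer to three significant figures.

Set C_mix = 1.7: (Q·0.08900 + 2630·10.40) / (Q + 2630) = 1.7
→ Q = 2630·(10.40 − 1.7)/(1.7 − 0.08900) = 14200 L/s.

14200 L/s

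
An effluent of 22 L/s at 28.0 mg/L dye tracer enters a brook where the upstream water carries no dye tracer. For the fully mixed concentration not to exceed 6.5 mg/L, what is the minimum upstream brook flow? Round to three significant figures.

72.8 L/s

Set C_mix = 6.5: (Q·0 + 22.00·28.00) / (Q + 22.00) = 6.5
→ Q = 22.00·(28.00 − 6.5)/(6.5 − 0) = 72.77 L/s.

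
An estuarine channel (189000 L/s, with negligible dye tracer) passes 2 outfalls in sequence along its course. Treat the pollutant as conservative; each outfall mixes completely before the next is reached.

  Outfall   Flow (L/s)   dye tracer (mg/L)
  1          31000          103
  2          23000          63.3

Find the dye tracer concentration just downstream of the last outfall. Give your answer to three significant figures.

Below outfall 1: Q → 220000 L/s, C = (189000·0 + 31000·103.0)/220000 = 14.51 mg/L.
Below outfall 2: Q → 243000 L/s, C = (220000·14.51 + 23000·63.30)/243000 = 19.13 mg/L.

19.1 mg/L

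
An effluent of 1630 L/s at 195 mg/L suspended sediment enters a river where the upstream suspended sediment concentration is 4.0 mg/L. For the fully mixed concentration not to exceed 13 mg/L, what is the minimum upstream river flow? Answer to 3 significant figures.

33000 L/s

Set C_mix = 13: (Q·4.000 + 1630·195.0) / (Q + 1630) = 13
→ Q = 1630·(195.0 − 13)/(13 − 4.000) = 32960 L/s.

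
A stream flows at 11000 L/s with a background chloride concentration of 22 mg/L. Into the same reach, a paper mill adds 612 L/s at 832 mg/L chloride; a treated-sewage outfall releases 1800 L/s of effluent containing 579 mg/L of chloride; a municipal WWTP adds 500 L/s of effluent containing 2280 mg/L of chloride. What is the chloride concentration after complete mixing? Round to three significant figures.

Conservation of mass: C = (11000·22.00 + 612.0·832.0 + 1800·579.0 + 500.0·2280) / 13910 = 2933000/13910 = 210.9 mg/L.

211 mg/L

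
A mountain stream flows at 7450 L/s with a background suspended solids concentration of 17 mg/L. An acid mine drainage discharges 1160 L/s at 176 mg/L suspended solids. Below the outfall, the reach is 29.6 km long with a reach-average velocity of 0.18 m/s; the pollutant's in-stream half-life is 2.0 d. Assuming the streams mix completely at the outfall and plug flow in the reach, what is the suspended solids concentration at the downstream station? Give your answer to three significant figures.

19.9 mg/L

Mixed concentration C = ΣQC/ΣQ = (7450·17.00 + 1160·176.0) / 8610 = 330800/8610 = 38.42 mg/L.
Travel time t = 29.6·1000 / 0.18 = 164400 s = 45.68 h.
Half-life 2.0 d → k = ln 2 / 2.0 = 0.3466 d⁻¹.
First-order decay: C = 38.42·exp(−k·t) = 38.42·0.5170 = 19.87 mg/L.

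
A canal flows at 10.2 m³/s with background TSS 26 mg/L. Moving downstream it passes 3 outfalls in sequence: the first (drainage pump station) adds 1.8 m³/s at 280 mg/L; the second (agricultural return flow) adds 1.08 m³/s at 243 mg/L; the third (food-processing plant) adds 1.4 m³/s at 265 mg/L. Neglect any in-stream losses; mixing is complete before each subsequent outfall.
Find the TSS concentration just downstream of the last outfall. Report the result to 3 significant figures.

After outfall 1: Q = 10.20 + 1.800 = 12.00 m³/s; C = (10.20·26.00 + 1.800·280.0)/12.00 = 64.10 mg/L.
After outfall 2: Q = 12.00 + 1.080 = 13.08 m³/s; C = (12.00·64.10 + 1.080·243.0)/13.08 = 78.87 mg/L.
After outfall 3: Q = 13.08 + 1.400 = 14.48 m³/s; C = (13.08·78.87 + 1.400·265.0)/14.48 = 96.87 mg/L.

96.9 mg/L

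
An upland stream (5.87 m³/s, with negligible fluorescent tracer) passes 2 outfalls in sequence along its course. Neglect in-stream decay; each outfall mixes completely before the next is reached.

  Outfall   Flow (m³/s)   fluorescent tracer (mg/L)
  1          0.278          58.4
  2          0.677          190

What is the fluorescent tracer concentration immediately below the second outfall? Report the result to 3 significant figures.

Outfall 1: combined Q = 6.148 m³/s; C = (5.870·0 + 0.2780·58.40)/6.148 = 2.641 mg/L.
Outfall 2: combined Q = 6.825 m³/s; C = (6.148·2.641 + 0.6770·190.0)/6.825 = 21.23 mg/L.

21.2 mg/L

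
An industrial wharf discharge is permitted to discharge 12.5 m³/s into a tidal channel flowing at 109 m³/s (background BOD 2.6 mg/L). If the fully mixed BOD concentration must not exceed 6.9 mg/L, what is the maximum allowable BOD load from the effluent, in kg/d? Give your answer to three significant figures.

Mass balance at the limit: 109.0·2.600 + 12.50·Cₑ = 121.5·6.9 → Cₑ = 44.40 mg/L.
Load = 12.50 m³/s × 44.40 g/m³ × 86 400 s/d = 47950 kg/d.

47900 kg/d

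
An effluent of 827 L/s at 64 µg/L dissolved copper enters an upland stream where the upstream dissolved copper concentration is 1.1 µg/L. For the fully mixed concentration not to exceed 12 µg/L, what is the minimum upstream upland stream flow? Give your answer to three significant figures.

Set C_mix = 12: (Q·1.100 + 827.0·64.00) / (Q + 827.0) = 12
→ Q = 827.0·(64.00 − 12)/(12 − 1.100) = 3945 L/s.

3950 L/s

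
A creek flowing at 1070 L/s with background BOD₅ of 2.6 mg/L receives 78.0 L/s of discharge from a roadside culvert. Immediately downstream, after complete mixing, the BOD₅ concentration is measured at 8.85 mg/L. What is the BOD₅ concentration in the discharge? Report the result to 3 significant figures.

Mass balance: 1070·2.600 + 78.00·Cₑ = 1148·8.850
→ Cₑ = (1148·8.850 − 1070·2.600) / 78.00 = 94.59 mg/L.

94.6 mg/L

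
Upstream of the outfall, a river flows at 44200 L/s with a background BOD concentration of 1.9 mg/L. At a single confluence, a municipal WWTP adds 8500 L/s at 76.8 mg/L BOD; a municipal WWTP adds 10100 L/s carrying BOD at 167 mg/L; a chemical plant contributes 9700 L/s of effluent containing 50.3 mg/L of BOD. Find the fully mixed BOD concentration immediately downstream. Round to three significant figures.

Mass balance: C = (44200·1.900 + 8500·76.80 + 10100·167.0 + 9700·50.30) / 72500 = 2911000/72500 = 40.16 mg/L.

40.2 mg/L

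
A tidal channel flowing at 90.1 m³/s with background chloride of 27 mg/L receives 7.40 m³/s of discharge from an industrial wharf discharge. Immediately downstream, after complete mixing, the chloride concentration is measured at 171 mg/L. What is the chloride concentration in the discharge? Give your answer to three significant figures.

Mass balance: 90.10·27.00 + 7.400·Cₑ = 97.50·171.0
→ Cₑ = (97.50·171.0 − 90.10·27.00) / 7.400 = 1924 mg/L.

1920 mg/L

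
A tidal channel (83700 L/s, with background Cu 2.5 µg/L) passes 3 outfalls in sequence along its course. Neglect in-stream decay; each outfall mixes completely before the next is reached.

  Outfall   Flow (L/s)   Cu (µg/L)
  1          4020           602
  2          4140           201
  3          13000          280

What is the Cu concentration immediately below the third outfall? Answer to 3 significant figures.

67.7 µg/L

Below outfall 1: Q → 87720 L/s, C = (83700·2.500 + 4020·602.0)/87720 = 29.97 µg/L.
Below outfall 2: Q → 91860 L/s, C = (87720·29.97 + 4140·201.0)/91860 = 37.68 µg/L.
Below outfall 3: Q → 104900 L/s, C = (91860·37.68 + 13000·280.0)/104900 = 67.72 µg/L.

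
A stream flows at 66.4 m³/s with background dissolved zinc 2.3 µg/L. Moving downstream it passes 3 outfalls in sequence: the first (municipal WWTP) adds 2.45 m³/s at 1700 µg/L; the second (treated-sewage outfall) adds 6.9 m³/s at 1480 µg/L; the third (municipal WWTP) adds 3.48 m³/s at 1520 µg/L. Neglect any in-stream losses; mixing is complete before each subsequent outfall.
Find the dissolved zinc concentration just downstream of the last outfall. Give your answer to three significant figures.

Outfall 1: combined Q = 68.85 m³/s; C = (66.40·2.300 + 2.450·1700)/68.85 = 62.71 µg/L.
Outfall 2: combined Q = 75.75 m³/s; C = (68.85·62.71 + 6.900·1480)/75.75 = 191.8 µg/L.
Outfall 3: combined Q = 79.23 m³/s; C = (75.75·191.8 + 3.480·1520)/79.23 = 250.1 µg/L.

250 µg/L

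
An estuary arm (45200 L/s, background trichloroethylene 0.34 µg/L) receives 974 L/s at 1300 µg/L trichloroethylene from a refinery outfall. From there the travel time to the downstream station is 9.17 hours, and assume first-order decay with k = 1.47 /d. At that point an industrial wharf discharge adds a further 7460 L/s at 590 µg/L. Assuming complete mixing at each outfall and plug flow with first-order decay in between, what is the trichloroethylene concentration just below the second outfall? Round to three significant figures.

Flow-weighted average: C = (45200·0.3400 + 974.0·1300) / 46170 = 1282000/46170 = 27.76 µg/L; combined flow 46170 L/s.
After decay, C = 27.76 × e^(−kt) = 27.76 × 0.5703 = 15.83 µg/L.
At the second outfall, C = (46170·15.83 + 7460·590.0) / (46170 + 7460) = 95.69 µg/L.

95.7 µg/L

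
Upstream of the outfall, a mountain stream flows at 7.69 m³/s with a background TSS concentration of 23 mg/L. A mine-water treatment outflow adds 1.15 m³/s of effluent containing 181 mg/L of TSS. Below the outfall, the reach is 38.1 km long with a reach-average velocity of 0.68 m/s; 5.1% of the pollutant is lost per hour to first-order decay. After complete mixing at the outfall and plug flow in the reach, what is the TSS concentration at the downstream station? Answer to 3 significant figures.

Flow-weighted average: C = (7.690·23.00 + 1.150·181.0) / 8.840 = 385.0/8.840 = 43.55 mg/L.
Travel time t = 38.1·1000 / 0.68 = 56030 s = 15.56 h.
5.1%/h lost → k = −ln(1 − 0.051) = 0.05235 h⁻¹.
Applying C = C₀e^(−kt): 43.55 × 0.4428 = 19.28 mg/L.

19.3 mg/L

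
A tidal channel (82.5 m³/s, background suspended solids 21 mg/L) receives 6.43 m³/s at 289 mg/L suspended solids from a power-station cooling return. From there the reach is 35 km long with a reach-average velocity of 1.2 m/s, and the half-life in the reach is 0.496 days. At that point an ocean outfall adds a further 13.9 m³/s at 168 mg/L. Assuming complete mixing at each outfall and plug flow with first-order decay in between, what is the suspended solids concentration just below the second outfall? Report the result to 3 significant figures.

44.5 mg/L

Mass balance: C = (82.50·21.00 + 6.430·289.0) / 88.93 = 3591/88.93 = 40.38 mg/L; combined flow 88.93 m³/s.
Travel time t = 35·1000 / 1.2 = 29170 s = 8.102 h.
Half-life 0.496 d → k = ln 2 / 0.496 = 1.397 d⁻¹.
First-order decay: C = 40.38·exp(−k·t) = 40.38·0.6239 = 25.19 mg/L.
Second outfall: C = (88.93·25.19 + 13.90·168.0)/102.8 = 44.50 mg/L.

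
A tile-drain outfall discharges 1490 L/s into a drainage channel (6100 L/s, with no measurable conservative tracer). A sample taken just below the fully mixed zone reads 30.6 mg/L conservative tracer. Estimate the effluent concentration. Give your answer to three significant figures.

Mass balance: 6100·0 + 1490·Cₑ = 7590·30.60
→ Cₑ = (7590·30.60 − 6100·0) / 1490 = 155.9 mg/L.

156 mg/L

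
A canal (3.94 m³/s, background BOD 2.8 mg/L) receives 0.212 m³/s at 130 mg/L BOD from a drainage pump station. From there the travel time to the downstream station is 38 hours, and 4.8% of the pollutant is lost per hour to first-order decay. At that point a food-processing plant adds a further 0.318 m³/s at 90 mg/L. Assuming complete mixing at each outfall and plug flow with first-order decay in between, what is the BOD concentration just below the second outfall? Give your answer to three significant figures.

7.73 mg/L

After mixing, C = (3.940·2.800 + 0.2120·130.0) / 4.152 = 38.59/4.152 = 9.295 mg/L; combined flow 4.152 m³/s.
4.8%/h lost → k = −ln(1 − 0.048) = 0.04919 h⁻¹.
Decay over the reach: 9.295·exp(−kt) = 9.295·0.1542 = 1.434 mg/L.
Second outfall: C = (4.152·1.434 + 0.3180·90.00)/4.470 = 7.734 mg/L.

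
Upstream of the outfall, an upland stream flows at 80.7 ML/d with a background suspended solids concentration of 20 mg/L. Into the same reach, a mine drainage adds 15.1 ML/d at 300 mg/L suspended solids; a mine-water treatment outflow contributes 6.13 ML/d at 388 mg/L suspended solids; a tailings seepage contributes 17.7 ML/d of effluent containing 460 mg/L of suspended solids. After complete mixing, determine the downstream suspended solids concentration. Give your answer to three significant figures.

Conservation of mass: C = (80.70·20.00 + 15.10·300.0 + 6.130·388.0 + 17.70·460.0) / 119.6 = 16660/119.6 = 139.3 mg/L.

139 mg/L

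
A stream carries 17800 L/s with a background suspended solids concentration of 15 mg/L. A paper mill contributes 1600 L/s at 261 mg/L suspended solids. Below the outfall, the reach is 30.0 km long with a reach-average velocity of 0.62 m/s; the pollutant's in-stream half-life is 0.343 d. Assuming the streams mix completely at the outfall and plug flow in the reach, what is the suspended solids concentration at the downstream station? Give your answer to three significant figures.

Conservation of mass: C = (17800·15.00 + 1600·261.0) / 19400 = 684600/19400 = 35.29 mg/L.
Travel time t = 30.0·1000 / 0.62 = 48390 s = 13.44 h.
Half-life 0.343 d → k = ln 2 / 0.343 = 2.021 d⁻¹.
Applying C = C₀e^(−kt): 35.29 × 0.3225 = 11.38 mg/L.

11.4 mg/L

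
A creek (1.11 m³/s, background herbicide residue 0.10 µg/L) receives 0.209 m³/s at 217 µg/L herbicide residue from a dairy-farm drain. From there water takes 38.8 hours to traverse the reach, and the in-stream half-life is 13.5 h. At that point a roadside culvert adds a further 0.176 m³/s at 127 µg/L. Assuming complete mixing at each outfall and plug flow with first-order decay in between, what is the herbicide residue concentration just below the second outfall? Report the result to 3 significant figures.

Flow-weighted average: C = (1.110·0.1000 + 0.2090·217.0) / 1.319 = 45.46/1.319 = 34.47 µg/L; combined flow 1.319 m³/s.
Half-life 13.5 h → k = ln 2 / 13.5 = 0.05134 h⁻¹ = 1.232 d⁻¹.
After decay, C = 34.47 × e^(−kt) = 34.47 × 0.1364 = 4.702 µg/L.
At the second outfall, C = (1.319·4.702 + 0.1760·127.0) / (1.319 + 0.1760) = 19.10 µg/L.

19.1 µg/L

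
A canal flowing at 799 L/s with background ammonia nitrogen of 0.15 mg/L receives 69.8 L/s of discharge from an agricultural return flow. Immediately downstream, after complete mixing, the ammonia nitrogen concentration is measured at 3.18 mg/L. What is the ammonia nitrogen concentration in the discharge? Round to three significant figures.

Mass balance: 799.0·0.1500 + 69.80·Cₑ = 868.8·3.180
→ Cₑ = (868.8·3.180 − 799.0·0.1500) / 69.80 = 37.86 mg/L.

37.9 mg/L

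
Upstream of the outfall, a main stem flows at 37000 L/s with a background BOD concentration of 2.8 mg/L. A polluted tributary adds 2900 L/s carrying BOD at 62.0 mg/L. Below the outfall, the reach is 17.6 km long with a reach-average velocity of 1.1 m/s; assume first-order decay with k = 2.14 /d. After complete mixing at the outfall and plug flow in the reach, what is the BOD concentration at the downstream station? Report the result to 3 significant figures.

After mixing, C = (37000·2.800 + 2900·62.00) / 39900 = 283400/39900 = 7.103 mg/L.
Travel time t = 17.6·1000 / 1.1 = 16000 s = 4.444 h.
Decay over the reach: 7.103·exp(−kt) = 7.103·0.6728 = 4.779 mg/L.

4.78 mg/L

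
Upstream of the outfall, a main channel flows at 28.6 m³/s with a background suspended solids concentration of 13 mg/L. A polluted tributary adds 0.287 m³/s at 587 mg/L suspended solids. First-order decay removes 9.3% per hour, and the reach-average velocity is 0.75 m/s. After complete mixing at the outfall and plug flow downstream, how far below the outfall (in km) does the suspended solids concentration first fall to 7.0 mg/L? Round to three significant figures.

Mixed concentration C = ΣQC/ΣQ = (28.60·13.00 + 0.2870·587.0) / 28.89 = 540.3/28.89 = 18.70 mg/L.
9.3%/h lost → k = −ln(1 − 0.093) = 0.09761 h⁻¹.
Set 18.70·exp(−k·t) = 7.0 → t = ln(18.70/7.0)/k = 36240 s = 10.07 h.
Distance = v·t = 0.75·36240 = 27180 m = 27.18 km.

27.2 km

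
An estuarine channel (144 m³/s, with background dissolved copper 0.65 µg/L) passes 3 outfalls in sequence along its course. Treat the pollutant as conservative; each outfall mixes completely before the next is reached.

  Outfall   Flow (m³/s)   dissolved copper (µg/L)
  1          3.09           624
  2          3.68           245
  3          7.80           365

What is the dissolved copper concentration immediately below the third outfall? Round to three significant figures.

36.4 µg/L

Outfall 1: combined Q = 147.1 m³/s; C = (144.0·0.6500 + 3.090·624.0)/147.1 = 13.75 µg/L.
Outfall 2: combined Q = 150.8 m³/s; C = (147.1·13.75 + 3.680·245.0)/150.8 = 19.39 µg/L.
Outfall 3: combined Q = 158.6 m³/s; C = (150.8·19.39 + 7.800·365.0)/158.6 = 36.39 µg/L.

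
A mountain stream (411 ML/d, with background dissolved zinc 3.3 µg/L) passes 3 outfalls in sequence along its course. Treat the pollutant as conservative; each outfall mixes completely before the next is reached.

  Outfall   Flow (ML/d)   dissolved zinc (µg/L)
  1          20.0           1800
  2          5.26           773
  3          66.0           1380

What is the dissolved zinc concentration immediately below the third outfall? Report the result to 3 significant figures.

After outfall 1: Q = 411.0 + 20.00 = 431.0 ML/d; C = (411.0·3.300 + 20.00·1800)/431.0 = 86.67 µg/L.
After outfall 2: Q = 431.0 + 5.260 = 436.3 ML/d; C = (431.0·86.67 + 5.260·773.0)/436.3 = 94.95 µg/L.
After outfall 3: Q = 436.3 + 66.00 = 502.3 ML/d; C = (436.3·94.95 + 66.00·1380)/502.3 = 263.8 µg/L.

264 µg/L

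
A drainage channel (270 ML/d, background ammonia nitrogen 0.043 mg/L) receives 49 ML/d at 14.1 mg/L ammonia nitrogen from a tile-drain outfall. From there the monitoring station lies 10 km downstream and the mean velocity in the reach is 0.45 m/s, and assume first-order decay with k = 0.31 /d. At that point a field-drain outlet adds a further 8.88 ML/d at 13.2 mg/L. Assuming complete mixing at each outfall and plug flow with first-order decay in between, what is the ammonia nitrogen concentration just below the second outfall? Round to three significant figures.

After mixing, C = (270.0·0.04300 + 49.00·14.10) / 319.0 = 702.5/319.0 = 2.202 mg/L; combined flow 319.0 ML/d.
Travel time t = 10·1000 / 0.45 = 22220 s = 6.173 h.
Decay over the reach: 2.202·exp(−kt) = 2.202·0.9234 = 2.033 mg/L.
At the second outfall, C = (319.0·2.033 + 8.880·13.20) / (319.0 + 8.880) = 2.336 mg/L.

2.34 mg/L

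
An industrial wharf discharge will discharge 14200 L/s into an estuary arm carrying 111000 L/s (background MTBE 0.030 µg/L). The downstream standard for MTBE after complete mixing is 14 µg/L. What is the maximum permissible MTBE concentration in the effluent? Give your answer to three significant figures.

At the limit, (Qr·Cr + Qe·Cₑ)/(Qr + Qe) = 14:
Cₑ = (125200·14 − 111000·0.03000) / 14200 = 123.2 µg/L.

123 µg/L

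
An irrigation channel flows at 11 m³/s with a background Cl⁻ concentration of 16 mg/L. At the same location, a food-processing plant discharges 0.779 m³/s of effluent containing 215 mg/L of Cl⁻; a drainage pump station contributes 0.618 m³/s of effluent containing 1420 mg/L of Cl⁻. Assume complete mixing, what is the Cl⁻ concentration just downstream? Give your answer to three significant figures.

98.5 mg/L

Flow-weighted average: C = (11.00·16.00 + 0.7790·215.0 + 0.6180·1420) / 12.40 = 1221/12.40 = 98.50 mg/L.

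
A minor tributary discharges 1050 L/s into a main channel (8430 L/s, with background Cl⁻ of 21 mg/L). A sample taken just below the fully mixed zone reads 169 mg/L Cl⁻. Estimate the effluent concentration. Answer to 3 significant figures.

1360 mg/L

Mass balance: 8430·21.00 + 1050·Cₑ = 9480·169.0
→ Cₑ = (9480·169.0 − 8430·21.00) / 1050 = 1357 mg/L.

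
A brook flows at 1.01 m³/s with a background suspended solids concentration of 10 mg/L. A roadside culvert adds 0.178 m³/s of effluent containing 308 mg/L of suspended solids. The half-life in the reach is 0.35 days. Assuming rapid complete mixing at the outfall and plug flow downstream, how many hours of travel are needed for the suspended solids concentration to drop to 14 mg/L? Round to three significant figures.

After mixing, C = (1.010·10.00 + 0.1780·308.0) / 1.188 = 64.92/1.188 = 54.65 mg/L.
Half-life 0.35 d → k = ln 2 / 0.35 = 1.980 d⁻¹.
54.65·exp(−k·t) = 14 → t = ln(54.65/14)/k = 59420 s = 16.50 h.

16.5 h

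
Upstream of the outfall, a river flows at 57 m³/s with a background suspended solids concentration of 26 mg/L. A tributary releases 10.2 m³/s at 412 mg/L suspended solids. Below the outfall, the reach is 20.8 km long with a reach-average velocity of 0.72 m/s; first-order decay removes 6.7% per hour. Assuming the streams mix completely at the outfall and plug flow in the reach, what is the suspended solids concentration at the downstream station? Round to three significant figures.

48.5 mg/L

Mixed concentration C = ΣQC/ΣQ = (57.00·26.00 + 10.20·412.0) / 67.20 = 5684/67.20 = 84.59 mg/L.
Travel time t = 20.8·1000 / 0.72 = 28890 s = 8.025 h.
6.7%/h lost → k = −ln(1 − 0.067) = 0.06935 h⁻¹.
Decay over the reach: 84.59·exp(−kt) = 84.59·0.5732 = 48.49 mg/L.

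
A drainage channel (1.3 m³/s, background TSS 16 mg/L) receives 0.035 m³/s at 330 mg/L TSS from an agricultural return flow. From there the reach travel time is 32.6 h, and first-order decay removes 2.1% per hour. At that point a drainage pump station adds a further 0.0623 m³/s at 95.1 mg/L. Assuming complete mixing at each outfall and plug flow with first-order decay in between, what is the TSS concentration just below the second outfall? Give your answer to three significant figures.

15.8 mg/L

Flow-weighted average: C = (1.300·16.00 + 0.03500·330.0) / 1.335 = 32.35/1.335 = 24.23 mg/L; combined flow 1.335 m³/s.
2.1%/h lost → k = −ln(1 − 0.021) = 0.02122 h⁻¹.
Decay over the reach: 24.23·exp(−kt) = 24.23·0.5006 = 12.13 mg/L.
Second outfall: C = (1.335·12.13 + 0.06230·95.10)/1.397 = 15.83 mg/L.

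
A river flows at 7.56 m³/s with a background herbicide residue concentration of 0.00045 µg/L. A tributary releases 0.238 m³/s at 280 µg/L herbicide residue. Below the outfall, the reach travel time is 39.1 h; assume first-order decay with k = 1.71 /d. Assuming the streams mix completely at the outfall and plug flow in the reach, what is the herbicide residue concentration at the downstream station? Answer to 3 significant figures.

0.527 µg/L

Mass balance: C = (7.560·0.0004500 + 0.2380·280.0) / 7.798 = 66.64/7.798 = 8.546 µg/L.
First-order decay: C = 8.546·exp(−k·t) = 8.546·0.06168 = 0.5271 µg/L.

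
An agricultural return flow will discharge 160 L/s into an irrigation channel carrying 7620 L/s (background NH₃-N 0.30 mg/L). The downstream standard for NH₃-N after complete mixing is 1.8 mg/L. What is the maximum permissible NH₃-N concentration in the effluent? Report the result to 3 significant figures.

73.2 mg/L

At the limit, (Qr·Cr + Qe·Cₑ)/(Qr + Qe) = 1.8:
Cₑ = (7780·1.8 − 7620·0.3000) / 160.0 = 73.24 mg/L.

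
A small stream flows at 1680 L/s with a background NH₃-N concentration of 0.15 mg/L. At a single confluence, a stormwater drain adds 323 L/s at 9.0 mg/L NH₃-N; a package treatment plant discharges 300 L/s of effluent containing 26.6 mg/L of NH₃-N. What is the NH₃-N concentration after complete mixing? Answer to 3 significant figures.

4.84 mg/L

Mixed concentration C = ΣQC/ΣQ = (1680·0.1500 + 323.0·9.000 + 300.0·26.60) / 2303 = 11140/2303 = 4.837 mg/L.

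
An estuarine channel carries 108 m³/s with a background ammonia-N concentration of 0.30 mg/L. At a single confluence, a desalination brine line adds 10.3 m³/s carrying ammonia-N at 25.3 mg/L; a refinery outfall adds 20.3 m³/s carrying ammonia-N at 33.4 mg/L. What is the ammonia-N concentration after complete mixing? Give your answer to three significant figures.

After mixing, C = (108.0·0.3000 + 10.30·25.30 + 20.30·33.40) / 138.6 = 971.0/138.6 = 7.006 mg/L.

7.01 mg/L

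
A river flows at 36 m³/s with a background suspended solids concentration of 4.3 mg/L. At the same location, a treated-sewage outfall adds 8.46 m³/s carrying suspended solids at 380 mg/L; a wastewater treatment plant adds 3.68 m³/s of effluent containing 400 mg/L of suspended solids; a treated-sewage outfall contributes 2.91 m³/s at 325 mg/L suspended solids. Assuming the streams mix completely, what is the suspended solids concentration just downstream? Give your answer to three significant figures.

113 mg/L

Conservation of mass: C = (36.00·4.300 + 8.460·380.0 + 3.680·400.0 + 2.910·325.0) / 51.05 = 5787/51.05 = 113.4 mg/L.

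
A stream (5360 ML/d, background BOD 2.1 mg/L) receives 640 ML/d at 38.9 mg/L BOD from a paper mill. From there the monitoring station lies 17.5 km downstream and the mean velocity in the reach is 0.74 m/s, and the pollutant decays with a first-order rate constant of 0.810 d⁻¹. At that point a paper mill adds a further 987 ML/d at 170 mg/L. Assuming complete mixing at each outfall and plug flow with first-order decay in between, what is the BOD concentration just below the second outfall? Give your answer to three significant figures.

Flow-weighted average: C = (5360·2.100 + 640.0·38.90) / 6000 = 36150/6000 = 6.025 mg/L; combined flow 6000 ML/d.
Travel time t = 17.5·1000 / 0.74 = 23650 s = 6.569 h.
After decay, C = 6.025 × e^(−kt) = 6.025 × 0.8012 = 4.827 mg/L.
Second outfall: C = (6000·4.827 + 987.0·170.0)/6987 = 28.16 mg/L.

28.2 mg/L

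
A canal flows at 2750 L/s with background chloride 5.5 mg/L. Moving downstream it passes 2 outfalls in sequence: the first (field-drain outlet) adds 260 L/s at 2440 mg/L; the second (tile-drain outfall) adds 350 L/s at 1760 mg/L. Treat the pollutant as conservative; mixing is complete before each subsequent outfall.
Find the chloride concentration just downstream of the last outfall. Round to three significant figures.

377 mg/L

Below outfall 1: Q → 3010 L/s, C = (2750·5.500 + 260.0·2440)/3010 = 215.8 mg/L.
Below outfall 2: Q → 3360 L/s, C = (3010·215.8 + 350.0·1760)/3360 = 376.6 mg/L.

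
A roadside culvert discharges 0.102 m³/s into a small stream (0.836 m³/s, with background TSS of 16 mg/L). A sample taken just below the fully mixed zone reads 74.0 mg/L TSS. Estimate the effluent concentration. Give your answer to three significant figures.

549 mg/L

Mass balance: 0.8360·16.00 + 0.1020·Cₑ = 0.9380·74.00
→ Cₑ = (0.9380·74.00 − 0.8360·16.00) / 0.1020 = 549.4 mg/L.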